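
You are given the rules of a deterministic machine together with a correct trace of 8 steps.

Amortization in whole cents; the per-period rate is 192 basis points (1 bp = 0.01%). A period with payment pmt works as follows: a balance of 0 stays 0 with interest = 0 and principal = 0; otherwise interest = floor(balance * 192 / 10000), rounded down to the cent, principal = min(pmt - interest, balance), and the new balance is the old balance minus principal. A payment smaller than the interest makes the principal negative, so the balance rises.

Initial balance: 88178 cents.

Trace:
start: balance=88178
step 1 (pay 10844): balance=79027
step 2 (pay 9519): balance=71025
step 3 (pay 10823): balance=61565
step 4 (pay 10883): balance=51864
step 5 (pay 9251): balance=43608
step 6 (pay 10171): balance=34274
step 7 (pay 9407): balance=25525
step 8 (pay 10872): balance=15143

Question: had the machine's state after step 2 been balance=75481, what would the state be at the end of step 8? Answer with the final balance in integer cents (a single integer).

20137

state after step 2 := balance=75481
step 3 (pay 10823): balance=66107
step 4 (pay 10883): balance=56493
step 5 (pay 9251): balance=48326
step 6 (pay 10171): balance=39082
step 7 (pay 9407): balance=30425
step 8 (pay 10872): balance=20137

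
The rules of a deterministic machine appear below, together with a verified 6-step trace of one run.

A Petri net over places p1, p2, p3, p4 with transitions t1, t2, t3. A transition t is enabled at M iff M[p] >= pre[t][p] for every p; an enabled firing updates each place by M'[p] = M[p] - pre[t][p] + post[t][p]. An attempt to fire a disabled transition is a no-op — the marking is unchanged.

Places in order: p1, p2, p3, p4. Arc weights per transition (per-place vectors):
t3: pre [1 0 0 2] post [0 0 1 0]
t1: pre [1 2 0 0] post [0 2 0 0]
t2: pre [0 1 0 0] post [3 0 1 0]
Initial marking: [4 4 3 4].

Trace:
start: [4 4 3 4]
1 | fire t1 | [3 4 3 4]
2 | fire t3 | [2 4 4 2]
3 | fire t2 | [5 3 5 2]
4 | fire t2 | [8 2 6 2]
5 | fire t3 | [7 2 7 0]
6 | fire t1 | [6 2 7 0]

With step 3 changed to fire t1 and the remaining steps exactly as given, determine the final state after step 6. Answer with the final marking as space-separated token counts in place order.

2 3 6 0

(re-executing from step 3 with the substitution; state before step 3: [2 4 4 2])
3 | fire t1 | [1 4 4 2]
4 | fire t2 | [4 3 5 2]
5 | fire t3 | [3 3 6 0]
6 | fire t1 | [2 3 6 0]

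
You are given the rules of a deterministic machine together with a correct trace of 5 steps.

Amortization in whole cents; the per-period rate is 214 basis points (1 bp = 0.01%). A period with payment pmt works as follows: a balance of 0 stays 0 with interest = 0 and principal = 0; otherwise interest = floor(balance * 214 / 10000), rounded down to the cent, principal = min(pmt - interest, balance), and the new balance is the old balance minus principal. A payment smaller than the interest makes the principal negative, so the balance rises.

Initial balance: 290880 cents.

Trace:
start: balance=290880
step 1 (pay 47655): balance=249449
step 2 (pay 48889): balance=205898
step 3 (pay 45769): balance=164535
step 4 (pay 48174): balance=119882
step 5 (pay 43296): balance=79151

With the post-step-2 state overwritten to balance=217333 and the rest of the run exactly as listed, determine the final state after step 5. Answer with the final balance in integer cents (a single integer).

91334

state after step 2 := balance=217333
step 3 (pay 45769): balance=176214
step 4 (pay 48174): balance=131810
step 5 (pay 43296): balance=91334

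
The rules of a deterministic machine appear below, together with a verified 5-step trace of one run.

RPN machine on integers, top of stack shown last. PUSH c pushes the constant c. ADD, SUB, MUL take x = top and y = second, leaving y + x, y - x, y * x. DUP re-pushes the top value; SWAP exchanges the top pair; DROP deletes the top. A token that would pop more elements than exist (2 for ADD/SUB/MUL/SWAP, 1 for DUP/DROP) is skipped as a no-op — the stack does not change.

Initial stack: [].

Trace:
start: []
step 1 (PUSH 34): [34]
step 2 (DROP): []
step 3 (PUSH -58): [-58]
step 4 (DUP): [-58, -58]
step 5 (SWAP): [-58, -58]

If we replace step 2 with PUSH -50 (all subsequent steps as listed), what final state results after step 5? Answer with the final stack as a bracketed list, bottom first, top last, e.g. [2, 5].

(re-executing from step 2 with the substitution; state before step 2: [34])
step 2 (PUSH -50): [34, -50]
step 3 (PUSH -58): [34, -50, -58]
step 4 (DUP): [34, -50, -58, -58]
step 5 (SWAP): [34, -50, -58, -58]

[34, -50, -58, -58]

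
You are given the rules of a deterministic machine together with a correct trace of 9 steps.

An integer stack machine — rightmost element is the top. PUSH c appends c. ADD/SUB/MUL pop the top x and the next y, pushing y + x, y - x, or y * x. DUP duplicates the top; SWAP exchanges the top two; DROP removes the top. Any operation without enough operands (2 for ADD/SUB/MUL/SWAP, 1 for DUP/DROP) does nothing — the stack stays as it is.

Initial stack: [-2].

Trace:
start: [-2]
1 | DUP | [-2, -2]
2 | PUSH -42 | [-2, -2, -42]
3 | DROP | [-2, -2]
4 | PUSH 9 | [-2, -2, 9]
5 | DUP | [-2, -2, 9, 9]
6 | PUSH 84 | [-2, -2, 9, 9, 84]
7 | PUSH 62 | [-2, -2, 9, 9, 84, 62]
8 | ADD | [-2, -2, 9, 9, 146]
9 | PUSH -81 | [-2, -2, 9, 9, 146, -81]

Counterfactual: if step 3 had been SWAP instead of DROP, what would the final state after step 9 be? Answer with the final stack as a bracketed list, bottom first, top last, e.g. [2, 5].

(re-executing from step 3 with the substitution; state before step 3: [-2, -2, -42])
3 | SWAP | [-2, -42, -2]
4 | PUSH 9 | [-2, -42, -2, 9]
5 | DUP | [-2, -42, -2, 9, 9]
6 | PUSH 84 | [-2, -42, -2, 9, 9, 84]
7 | PUSH 62 | [-2, -42, -2, 9, 9, 84, 62]
8 | ADD | [-2, -42, -2, 9, 9, 146]
9 | PUSH -81 | [-2, -42, -2, 9, 9, 146, -81]

[-2, -42, -2, 9, 9, 146, -81]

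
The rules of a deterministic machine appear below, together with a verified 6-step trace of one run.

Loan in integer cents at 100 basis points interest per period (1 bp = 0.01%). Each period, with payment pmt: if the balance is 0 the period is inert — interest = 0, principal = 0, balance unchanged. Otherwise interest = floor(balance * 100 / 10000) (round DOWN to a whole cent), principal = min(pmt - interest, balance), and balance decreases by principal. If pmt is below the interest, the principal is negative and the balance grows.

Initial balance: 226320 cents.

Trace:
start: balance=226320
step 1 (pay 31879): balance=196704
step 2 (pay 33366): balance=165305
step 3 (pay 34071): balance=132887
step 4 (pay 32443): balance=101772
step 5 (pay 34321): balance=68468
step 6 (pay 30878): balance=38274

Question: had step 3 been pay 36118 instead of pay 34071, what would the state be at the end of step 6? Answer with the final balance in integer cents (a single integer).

(re-executing from step 3 with the substitution; state before step 3: balance=165305)
step 3 (pay 36118): balance=130840
step 4 (pay 32443): balance=99705
step 5 (pay 34321): balance=66381
step 6 (pay 30878): balance=36166

36166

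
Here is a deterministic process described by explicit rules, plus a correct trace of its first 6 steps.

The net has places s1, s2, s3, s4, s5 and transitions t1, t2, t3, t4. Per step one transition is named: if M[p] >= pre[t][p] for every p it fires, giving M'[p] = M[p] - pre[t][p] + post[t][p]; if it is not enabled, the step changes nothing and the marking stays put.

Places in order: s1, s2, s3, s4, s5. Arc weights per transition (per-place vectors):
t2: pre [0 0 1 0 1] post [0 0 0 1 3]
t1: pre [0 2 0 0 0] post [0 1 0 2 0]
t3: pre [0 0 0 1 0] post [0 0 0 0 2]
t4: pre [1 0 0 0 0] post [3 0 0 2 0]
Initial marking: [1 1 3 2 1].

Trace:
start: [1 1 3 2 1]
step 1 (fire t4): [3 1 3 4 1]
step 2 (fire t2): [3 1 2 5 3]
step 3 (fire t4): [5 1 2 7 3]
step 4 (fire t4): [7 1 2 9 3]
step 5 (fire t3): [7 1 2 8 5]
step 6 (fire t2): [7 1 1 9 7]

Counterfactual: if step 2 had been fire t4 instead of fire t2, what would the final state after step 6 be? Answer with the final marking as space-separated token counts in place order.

9 1 2 10 5

(re-executing from step 2 with the substitution; state before step 2: [3 1 3 4 1])
step 2 (fire t4): [5 1 3 6 1]
step 3 (fire t4): [7 1 3 8 1]
step 4 (fire t4): [9 1 3 10 1]
step 5 (fire t3): [9 1 3 9 3]
step 6 (fire t2): [9 1 2 10 5]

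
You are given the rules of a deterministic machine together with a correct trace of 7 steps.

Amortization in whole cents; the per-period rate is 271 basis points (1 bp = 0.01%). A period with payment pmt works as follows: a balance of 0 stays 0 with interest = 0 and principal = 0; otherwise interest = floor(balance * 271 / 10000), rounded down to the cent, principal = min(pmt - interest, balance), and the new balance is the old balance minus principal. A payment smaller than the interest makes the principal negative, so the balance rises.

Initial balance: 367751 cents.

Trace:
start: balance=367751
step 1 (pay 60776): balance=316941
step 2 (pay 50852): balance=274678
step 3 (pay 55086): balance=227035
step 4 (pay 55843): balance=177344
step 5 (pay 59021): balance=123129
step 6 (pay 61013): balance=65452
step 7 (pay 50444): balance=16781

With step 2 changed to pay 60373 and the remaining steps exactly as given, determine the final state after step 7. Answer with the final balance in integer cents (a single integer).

5898

(re-executing from step 2 with the substitution; state before step 2: balance=316941)
step 2 (pay 60373): balance=265157
step 3 (pay 55086): balance=217256
step 4 (pay 55843): balance=167300
step 5 (pay 59021): balance=112812
step 6 (pay 61013): balance=54856
step 7 (pay 50444): balance=5898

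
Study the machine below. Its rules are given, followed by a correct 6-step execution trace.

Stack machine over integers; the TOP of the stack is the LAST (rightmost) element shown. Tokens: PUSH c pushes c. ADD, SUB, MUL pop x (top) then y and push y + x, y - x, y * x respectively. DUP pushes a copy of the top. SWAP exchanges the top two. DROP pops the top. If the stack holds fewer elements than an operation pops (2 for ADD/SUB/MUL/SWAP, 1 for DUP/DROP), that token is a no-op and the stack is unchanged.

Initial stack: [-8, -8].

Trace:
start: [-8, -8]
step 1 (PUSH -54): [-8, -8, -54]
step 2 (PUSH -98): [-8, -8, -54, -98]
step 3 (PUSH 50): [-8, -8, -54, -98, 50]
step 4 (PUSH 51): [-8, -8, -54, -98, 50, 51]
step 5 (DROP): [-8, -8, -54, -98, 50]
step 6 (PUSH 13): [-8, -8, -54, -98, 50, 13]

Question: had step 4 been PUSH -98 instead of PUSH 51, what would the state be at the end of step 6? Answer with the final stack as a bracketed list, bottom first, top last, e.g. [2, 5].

(re-executing from step 4 with the substitution; state before step 4: [-8, -8, -54, -98, 50])
step 4 (PUSH -98): [-8, -8, -54, -98, 50, -98]
step 5 (DROP): [-8, -8, -54, -98, 50]
step 6 (PUSH 13): [-8, -8, -54, -98, 50, 13]

[-8, -8, -54, -98, 50, 13]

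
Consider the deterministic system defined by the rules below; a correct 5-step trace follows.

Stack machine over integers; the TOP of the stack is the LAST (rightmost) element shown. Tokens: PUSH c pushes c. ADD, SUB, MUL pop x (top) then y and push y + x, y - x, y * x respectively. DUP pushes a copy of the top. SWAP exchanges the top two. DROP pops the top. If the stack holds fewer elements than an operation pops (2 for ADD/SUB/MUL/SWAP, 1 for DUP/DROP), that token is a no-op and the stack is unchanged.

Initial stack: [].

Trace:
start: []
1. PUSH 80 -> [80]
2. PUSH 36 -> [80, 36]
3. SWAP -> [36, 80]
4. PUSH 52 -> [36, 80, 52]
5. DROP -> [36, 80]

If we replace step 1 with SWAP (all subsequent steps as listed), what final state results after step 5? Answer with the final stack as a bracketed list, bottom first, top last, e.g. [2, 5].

(re-executing from step 1 with the substitution; state before step 1: [])
1. SWAP -> []
2. PUSH 36 -> [36]
3. SWAP -> [36]
4. PUSH 52 -> [36, 52]
5. DROP -> [36]

[36]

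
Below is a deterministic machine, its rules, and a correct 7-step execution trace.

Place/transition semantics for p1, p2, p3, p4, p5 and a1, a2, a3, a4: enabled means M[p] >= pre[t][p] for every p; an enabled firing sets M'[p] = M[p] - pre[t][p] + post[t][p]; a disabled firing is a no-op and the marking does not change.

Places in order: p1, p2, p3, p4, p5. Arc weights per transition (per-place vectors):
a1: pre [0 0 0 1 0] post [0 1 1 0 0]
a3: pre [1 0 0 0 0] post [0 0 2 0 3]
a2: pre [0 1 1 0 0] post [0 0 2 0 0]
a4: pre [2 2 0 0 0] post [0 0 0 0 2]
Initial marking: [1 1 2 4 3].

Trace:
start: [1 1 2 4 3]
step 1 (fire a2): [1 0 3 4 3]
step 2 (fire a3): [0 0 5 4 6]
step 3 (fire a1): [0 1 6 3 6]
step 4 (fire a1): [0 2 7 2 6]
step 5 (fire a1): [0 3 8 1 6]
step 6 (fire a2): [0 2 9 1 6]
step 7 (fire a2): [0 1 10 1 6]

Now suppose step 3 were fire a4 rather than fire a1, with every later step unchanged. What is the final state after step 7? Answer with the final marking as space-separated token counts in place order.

0 0 9 2 6

(re-executing from step 3 with the substitution; state before step 3: [0 0 5 4 6])
step 3 (fire a4): [0 0 5 4 6]
step 4 (fire a1): [0 1 6 3 6]
step 5 (fire a1): [0 2 7 2 6]
step 6 (fire a2): [0 1 8 2 6]
step 7 (fire a2): [0 0 9 2 6]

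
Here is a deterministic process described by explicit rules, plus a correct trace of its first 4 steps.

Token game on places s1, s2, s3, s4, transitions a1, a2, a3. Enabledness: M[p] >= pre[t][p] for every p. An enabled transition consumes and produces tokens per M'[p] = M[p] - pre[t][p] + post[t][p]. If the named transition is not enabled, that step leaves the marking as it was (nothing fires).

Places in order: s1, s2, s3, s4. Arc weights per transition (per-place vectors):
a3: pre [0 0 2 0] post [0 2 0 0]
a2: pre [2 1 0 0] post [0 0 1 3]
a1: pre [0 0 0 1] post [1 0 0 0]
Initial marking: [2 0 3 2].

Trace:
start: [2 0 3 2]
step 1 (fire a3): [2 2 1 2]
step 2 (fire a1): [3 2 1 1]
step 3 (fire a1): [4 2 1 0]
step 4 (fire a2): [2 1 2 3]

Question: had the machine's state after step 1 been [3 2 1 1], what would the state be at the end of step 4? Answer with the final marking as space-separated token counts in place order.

2 1 2 3

state after step 1 := [3 2 1 1]
step 2 (fire a1): [4 2 1 0]
step 3 (fire a1): [4 2 1 0]
step 4 (fire a2): [2 1 2 3]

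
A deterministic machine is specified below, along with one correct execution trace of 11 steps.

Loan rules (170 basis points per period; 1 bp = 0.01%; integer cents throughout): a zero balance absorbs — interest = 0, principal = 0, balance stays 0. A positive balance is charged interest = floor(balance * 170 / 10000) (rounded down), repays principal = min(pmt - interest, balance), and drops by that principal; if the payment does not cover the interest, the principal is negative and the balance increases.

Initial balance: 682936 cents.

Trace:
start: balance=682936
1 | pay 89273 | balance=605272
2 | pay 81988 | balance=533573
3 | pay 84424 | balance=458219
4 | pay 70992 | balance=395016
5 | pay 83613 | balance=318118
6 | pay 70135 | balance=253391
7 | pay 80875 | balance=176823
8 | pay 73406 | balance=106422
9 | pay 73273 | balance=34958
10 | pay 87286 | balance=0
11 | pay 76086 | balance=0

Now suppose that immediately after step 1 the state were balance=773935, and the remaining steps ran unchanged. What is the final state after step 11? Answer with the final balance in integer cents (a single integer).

state after step 1 := balance=773935
2 | pay 81988 | balance=705103
3 | pay 84424 | balance=632665
4 | pay 70992 | balance=572428
5 | pay 83613 | balance=498546
6 | pay 70135 | balance=436886
7 | pay 80875 | balance=363438
8 | pay 73406 | balance=296210
9 | pay 73273 | balance=227972
10 | pay 87286 | balance=144561
11 | pay 76086 | balance=70932

70932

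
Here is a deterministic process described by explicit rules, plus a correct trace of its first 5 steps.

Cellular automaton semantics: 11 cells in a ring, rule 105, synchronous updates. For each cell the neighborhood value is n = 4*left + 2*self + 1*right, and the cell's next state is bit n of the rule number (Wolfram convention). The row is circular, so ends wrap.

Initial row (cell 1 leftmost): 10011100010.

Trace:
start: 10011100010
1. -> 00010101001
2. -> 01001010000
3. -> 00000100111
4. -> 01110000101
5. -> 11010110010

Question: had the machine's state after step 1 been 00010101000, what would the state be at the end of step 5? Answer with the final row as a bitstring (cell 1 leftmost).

11000100011

state after step 1 := 00010101000
2. -> 11001010011
3. -> 01000100010
4. -> 00010001000
5. -> 11000100011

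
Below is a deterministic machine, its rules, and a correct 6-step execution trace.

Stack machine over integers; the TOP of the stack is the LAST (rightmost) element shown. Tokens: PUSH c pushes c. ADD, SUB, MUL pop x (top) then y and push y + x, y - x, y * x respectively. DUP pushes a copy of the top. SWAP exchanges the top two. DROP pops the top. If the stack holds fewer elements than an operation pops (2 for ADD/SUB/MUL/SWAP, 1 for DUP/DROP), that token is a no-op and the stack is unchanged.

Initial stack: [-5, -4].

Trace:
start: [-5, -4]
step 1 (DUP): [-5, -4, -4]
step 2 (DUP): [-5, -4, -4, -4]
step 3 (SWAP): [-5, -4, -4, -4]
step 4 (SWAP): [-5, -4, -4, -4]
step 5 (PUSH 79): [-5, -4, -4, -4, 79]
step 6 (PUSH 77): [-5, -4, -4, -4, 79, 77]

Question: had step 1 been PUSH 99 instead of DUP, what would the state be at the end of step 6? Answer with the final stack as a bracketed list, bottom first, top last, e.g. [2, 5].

[-5, -4, 99, 99, 79, 77]

(re-executing from step 1 with the substitution; state before step 1: [-5, -4])
step 1 (PUSH 99): [-5, -4, 99]
step 2 (DUP): [-5, -4, 99, 99]
step 3 (SWAP): [-5, -4, 99, 99]
step 4 (SWAP): [-5, -4, 99, 99]
step 5 (PUSH 79): [-5, -4, 99, 99, 79]
step 6 (PUSH 77): [-5, -4, 99, 99, 79, 77]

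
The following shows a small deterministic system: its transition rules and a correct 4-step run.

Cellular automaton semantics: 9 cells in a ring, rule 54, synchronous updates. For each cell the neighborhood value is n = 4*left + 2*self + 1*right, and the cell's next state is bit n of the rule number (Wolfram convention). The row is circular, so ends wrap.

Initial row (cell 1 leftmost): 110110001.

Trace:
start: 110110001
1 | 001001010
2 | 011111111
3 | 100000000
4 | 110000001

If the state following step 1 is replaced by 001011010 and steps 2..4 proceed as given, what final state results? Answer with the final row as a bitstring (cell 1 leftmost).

state after step 1 := 001011010
2 | 011100111
3 | 100011000
4 | 110100101

110100101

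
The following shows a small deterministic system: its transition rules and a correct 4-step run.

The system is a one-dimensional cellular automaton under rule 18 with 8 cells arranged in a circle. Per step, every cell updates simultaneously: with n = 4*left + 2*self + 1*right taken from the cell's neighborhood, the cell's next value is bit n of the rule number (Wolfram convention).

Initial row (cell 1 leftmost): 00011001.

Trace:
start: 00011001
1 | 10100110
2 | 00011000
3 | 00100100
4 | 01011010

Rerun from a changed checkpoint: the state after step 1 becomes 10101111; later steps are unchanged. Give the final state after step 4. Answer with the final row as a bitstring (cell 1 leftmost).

00000000

state after step 1 := 10101111
2 | 00000000
3 | 00000000
4 | 00000000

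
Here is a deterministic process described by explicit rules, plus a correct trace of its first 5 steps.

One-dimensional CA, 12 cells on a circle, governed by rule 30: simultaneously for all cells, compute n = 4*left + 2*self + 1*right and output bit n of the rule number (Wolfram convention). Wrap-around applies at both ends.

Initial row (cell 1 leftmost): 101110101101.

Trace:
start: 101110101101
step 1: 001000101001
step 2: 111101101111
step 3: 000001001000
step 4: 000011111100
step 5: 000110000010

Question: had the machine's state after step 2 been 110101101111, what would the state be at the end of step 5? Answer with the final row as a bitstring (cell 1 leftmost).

011001000010

state after step 2 := 110101101111
step 3: 000101001000
step 4: 001101111100
step 5: 011001000010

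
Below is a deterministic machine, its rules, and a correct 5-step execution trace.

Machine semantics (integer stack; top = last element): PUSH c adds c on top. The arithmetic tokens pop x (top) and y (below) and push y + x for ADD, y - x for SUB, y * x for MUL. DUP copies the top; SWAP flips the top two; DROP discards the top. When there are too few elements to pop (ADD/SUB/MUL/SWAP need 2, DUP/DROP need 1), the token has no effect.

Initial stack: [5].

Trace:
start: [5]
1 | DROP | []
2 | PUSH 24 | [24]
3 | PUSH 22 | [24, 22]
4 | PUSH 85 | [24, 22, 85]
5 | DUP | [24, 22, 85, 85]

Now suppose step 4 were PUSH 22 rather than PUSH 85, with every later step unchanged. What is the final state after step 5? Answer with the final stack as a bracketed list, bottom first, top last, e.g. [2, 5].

(re-executing from step 4 with the substitution; state before step 4: [24, 22])
4 | PUSH 22 | [24, 22, 22]
5 | DUP | [24, 22, 22, 22]

[24, 22, 22, 22]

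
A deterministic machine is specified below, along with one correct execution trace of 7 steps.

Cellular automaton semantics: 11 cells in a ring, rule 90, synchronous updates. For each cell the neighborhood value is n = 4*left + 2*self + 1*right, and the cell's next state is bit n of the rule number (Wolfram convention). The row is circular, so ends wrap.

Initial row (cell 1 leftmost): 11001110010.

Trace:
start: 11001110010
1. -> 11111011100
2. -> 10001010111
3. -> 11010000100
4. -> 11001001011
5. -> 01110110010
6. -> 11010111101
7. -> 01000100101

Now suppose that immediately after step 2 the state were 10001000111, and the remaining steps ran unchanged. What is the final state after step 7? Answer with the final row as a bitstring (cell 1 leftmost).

10010100111

state after step 2 := 10001000111
3. -> 11010101100
4. -> 11000001111
5. -> 01100011000
6. -> 11110111100
7. -> 10010100111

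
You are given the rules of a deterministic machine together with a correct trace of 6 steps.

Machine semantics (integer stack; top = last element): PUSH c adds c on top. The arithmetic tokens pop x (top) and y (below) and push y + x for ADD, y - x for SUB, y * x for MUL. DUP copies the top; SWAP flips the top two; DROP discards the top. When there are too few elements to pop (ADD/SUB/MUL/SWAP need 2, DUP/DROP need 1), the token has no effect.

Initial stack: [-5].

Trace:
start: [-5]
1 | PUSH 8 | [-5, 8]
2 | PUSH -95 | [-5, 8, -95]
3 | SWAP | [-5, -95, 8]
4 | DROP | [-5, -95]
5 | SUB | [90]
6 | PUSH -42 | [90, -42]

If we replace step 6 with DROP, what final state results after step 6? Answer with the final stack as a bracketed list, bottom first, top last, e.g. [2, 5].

[]

(re-executing from step 6 with the substitution; state before step 6: [90])
6 | DROP | []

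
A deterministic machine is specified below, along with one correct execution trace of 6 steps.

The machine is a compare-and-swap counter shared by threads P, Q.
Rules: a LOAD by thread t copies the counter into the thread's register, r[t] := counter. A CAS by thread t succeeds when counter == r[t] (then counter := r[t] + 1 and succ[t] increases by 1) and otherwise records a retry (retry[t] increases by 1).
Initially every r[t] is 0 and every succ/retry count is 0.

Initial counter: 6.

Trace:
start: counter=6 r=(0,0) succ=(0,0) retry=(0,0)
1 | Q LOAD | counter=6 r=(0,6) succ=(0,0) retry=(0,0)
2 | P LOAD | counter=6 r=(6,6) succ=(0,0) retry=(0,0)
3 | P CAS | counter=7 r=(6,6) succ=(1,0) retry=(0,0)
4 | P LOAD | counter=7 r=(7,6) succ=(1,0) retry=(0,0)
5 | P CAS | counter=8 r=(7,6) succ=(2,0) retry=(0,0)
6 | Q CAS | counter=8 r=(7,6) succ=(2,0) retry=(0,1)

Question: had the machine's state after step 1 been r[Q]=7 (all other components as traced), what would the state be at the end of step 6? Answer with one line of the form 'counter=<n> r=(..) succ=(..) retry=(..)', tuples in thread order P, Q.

counter=8 r=(7,7) succ=(2,0) retry=(0,1)

state after step 1 := counter=6 r=(0,7) succ=(0,0) retry=(0,0)
2 | P LOAD | counter=6 r=(6,7) succ=(0,0) retry=(0,0)
3 | P CAS | counter=7 r=(6,7) succ=(1,0) retry=(0,0)
4 | P LOAD | counter=7 r=(7,7) succ=(1,0) retry=(0,0)
5 | P CAS | counter=8 r=(7,7) succ=(2,0) retry=(0,0)
6 | Q CAS | counter=8 r=(7,7) succ=(2,0) retry=(0,1)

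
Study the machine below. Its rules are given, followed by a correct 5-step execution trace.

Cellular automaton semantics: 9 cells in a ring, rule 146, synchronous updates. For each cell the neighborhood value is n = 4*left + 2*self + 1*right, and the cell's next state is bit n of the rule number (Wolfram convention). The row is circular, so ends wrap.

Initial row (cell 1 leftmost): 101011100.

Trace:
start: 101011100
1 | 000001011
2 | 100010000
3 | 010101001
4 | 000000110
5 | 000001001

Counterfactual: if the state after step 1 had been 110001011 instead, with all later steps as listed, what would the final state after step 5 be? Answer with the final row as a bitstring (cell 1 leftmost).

state after step 1 := 110001011
2 | 101010001
3 | 000001010
4 | 000010001
5 | 100101010

100101010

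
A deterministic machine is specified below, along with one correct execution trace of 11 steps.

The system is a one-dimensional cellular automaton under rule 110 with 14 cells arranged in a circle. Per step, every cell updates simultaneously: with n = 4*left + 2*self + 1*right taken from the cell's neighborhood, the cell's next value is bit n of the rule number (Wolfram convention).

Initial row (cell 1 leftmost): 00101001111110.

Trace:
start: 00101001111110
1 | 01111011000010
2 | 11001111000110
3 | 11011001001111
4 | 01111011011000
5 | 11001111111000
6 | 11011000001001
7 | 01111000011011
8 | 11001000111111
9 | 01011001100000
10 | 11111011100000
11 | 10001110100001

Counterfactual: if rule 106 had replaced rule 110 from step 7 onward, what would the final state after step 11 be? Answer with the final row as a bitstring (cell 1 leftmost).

(re-executing steps 7..11 under rule 106; state before step 7: 11011000001001)
7 | 01111000010011
8 | 11001000100111
9 | 01010001001100
10 | 10100010011100
11 | 01000100110101

01000100110101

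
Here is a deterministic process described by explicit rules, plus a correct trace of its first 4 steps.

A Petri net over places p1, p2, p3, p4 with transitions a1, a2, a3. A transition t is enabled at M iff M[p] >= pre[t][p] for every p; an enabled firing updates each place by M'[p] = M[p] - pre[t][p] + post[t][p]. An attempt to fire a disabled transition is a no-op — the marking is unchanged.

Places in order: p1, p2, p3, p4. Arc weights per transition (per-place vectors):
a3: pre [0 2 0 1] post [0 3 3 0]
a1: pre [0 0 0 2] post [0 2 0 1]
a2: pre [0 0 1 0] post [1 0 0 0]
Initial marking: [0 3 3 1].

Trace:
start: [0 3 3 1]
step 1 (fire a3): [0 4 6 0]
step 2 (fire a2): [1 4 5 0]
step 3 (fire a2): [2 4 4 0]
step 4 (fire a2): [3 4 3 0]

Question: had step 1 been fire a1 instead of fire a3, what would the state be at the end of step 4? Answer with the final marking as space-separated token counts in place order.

(re-executing from step 1 with the substitution; state before step 1: [0 3 3 1])
step 1 (fire a1): [0 3 3 1]
step 2 (fire a2): [1 3 2 1]
step 3 (fire a2): [2 3 1 1]
step 4 (fire a2): [3 3 0 1]

3 3 0 1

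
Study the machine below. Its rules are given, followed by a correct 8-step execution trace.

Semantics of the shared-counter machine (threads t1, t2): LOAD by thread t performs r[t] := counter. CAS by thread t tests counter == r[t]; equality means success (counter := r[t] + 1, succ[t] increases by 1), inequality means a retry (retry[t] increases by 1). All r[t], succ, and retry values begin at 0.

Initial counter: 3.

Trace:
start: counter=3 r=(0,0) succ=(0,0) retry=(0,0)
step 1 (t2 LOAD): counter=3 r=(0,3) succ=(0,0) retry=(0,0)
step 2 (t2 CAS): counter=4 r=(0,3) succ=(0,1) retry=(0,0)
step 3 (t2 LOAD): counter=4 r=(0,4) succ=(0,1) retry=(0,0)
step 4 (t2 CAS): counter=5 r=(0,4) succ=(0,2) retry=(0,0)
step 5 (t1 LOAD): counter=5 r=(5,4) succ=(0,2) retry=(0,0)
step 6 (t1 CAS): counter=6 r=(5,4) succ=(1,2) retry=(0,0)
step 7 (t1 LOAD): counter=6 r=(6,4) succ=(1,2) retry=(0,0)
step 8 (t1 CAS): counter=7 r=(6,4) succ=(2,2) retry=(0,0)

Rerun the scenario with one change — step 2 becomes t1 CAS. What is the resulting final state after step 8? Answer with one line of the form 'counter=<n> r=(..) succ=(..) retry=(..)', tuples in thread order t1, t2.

(re-executing from step 2 with the substitution; state before step 2: counter=3 r=(0,3) succ=(0,0) retry=(0,0))
step 2 (t1 CAS): counter=3 r=(0,3) succ=(0,0) retry=(1,0)
step 3 (t2 LOAD): counter=3 r=(0,3) succ=(0,0) retry=(1,0)
step 4 (t2 CAS): counter=4 r=(0,3) succ=(0,1) retry=(1,0)
step 5 (t1 LOAD): counter=4 r=(4,3) succ=(0,1) retry=(1,0)
step 6 (t1 CAS): counter=5 r=(4,3) succ=(1,1) retry=(1,0)
step 7 (t1 LOAD): counter=5 r=(5,3) succ=(1,1) retry=(1,0)
step 8 (t1 CAS): counter=6 r=(5,3) succ=(2,1) retry=(1,0)

counter=6 r=(5,3) succ=(2,1) retry=(1,0)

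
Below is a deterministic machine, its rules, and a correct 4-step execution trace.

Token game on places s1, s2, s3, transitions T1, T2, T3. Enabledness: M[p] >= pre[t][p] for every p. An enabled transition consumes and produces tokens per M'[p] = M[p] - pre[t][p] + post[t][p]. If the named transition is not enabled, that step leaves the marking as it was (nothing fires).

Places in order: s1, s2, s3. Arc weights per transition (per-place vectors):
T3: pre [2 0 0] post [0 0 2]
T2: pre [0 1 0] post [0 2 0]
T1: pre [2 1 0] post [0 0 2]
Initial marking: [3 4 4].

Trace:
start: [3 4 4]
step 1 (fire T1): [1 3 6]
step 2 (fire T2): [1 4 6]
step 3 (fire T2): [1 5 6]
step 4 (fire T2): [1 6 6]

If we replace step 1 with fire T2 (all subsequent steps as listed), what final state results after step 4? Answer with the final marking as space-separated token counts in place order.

(re-executing from step 1 with the substitution; state before step 1: [3 4 4])
step 1 (fire T2): [3 5 4]
step 2 (fire T2): [3 6 4]
step 3 (fire T2): [3 7 4]
step 4 (fire T2): [3 8 4]

3 8 4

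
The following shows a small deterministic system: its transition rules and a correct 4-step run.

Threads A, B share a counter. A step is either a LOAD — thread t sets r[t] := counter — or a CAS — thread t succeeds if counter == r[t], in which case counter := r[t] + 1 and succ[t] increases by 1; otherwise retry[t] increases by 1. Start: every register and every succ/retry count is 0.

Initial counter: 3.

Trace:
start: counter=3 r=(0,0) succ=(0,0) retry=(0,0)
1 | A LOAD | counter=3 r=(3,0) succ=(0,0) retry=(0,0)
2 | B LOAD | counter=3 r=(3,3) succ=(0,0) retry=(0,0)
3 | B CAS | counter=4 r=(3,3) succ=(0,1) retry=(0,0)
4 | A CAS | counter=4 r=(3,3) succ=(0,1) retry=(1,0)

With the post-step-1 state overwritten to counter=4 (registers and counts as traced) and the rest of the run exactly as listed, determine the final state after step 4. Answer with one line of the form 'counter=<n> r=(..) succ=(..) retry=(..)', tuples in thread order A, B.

state after step 1 := counter=4 r=(3,0) succ=(0,0) retry=(0,0)
2 | B LOAD | counter=4 r=(3,4) succ=(0,0) retry=(0,0)
3 | B CAS | counter=5 r=(3,4) succ=(0,1) retry=(0,0)
4 | A CAS | counter=5 r=(3,4) succ=(0,1) retry=(1,0)

counter=5 r=(3,4) succ=(0,1) retry=(1,0)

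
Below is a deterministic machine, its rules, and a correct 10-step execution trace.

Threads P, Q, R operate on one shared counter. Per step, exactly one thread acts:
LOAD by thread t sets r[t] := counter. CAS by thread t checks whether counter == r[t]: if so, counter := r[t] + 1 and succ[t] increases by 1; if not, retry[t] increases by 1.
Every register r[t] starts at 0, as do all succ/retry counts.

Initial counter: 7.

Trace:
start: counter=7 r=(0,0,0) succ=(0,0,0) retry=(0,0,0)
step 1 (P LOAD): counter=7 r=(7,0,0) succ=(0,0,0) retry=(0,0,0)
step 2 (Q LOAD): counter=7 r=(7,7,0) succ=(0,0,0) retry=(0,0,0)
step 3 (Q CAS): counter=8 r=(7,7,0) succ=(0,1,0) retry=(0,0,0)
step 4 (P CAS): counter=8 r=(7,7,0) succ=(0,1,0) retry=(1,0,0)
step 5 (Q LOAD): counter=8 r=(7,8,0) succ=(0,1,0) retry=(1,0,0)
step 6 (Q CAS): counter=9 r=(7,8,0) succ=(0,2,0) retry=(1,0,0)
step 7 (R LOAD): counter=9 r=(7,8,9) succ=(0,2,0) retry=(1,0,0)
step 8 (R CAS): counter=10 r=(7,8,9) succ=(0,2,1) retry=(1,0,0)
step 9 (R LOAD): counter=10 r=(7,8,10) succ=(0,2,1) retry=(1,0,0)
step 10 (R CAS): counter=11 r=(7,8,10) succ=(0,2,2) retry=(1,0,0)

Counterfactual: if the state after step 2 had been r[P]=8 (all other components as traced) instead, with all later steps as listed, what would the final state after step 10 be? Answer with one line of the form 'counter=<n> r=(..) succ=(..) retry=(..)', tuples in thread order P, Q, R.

counter=12 r=(8,9,11) succ=(1,2,2) retry=(0,0,0)

state after step 2 := counter=7 r=(8,7,0) succ=(0,0,0) retry=(0,0,0)
step 3 (Q CAS): counter=8 r=(8,7,0) succ=(0,1,0) retry=(0,0,0)
step 4 (P CAS): counter=9 r=(8,7,0) succ=(1,1,0) retry=(0,0,0)
step 5 (Q LOAD): counter=9 r=(8,9,0) succ=(1,1,0) retry=(0,0,0)
step 6 (Q CAS): counter=10 r=(8,9,0) succ=(1,2,0) retry=(0,0,0)
step 7 (R LOAD): counter=10 r=(8,9,10) succ=(1,2,0) retry=(0,0,0)
step 8 (R CAS): counter=11 r=(8,9,10) succ=(1,2,1) retry=(0,0,0)
step 9 (R LOAD): counter=11 r=(8,9,11) succ=(1,2,1) retry=(0,0,0)
step 10 (R CAS): counter=12 r=(8,9,11) succ=(1,2,2) retry=(0,0,0)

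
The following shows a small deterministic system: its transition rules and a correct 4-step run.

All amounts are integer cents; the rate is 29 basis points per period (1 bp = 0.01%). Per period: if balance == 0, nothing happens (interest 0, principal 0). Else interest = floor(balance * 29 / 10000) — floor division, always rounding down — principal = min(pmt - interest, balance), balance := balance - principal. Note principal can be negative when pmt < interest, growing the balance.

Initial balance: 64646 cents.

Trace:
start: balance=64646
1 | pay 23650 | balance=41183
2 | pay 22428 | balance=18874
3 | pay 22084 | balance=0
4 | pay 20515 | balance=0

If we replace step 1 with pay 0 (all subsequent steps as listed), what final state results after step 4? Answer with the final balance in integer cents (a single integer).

(re-executing from step 1 with the substitution; state before step 1: balance=64646)
1 | pay 0 | balance=64833
2 | pay 22428 | balance=42593
3 | pay 22084 | balance=20632
4 | pay 20515 | balance=176

176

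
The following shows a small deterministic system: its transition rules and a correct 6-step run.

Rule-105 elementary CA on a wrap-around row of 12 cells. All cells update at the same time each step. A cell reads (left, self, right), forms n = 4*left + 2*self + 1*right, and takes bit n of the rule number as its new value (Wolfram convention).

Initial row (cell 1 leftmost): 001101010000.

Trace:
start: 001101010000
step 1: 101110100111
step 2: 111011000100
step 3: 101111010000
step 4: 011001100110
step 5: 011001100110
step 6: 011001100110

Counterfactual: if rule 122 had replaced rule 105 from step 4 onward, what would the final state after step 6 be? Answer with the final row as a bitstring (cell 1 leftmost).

100000011111

(re-executing steps 4..6 under rule 122; state before step 4: 101111010000)
step 4: 011001101001
step 5: 111111110110
step 6: 100000011111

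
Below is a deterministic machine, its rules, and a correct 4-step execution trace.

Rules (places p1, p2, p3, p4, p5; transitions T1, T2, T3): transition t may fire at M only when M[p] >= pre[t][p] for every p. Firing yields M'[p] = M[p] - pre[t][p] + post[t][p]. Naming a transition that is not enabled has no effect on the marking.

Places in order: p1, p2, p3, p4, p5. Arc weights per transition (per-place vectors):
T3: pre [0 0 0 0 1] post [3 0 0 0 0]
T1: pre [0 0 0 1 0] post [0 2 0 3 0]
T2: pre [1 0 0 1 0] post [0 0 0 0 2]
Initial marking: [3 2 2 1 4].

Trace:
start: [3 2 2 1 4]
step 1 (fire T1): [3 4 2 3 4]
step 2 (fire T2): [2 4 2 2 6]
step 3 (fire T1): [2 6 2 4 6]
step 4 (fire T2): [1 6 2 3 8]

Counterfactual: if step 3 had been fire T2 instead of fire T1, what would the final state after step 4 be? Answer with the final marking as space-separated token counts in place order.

0 4 2 0 10

(re-executing from step 3 with the substitution; state before step 3: [2 4 2 2 6])
step 3 (fire T2): [1 4 2 1 8]
step 4 (fire T2): [0 4 2 0 10]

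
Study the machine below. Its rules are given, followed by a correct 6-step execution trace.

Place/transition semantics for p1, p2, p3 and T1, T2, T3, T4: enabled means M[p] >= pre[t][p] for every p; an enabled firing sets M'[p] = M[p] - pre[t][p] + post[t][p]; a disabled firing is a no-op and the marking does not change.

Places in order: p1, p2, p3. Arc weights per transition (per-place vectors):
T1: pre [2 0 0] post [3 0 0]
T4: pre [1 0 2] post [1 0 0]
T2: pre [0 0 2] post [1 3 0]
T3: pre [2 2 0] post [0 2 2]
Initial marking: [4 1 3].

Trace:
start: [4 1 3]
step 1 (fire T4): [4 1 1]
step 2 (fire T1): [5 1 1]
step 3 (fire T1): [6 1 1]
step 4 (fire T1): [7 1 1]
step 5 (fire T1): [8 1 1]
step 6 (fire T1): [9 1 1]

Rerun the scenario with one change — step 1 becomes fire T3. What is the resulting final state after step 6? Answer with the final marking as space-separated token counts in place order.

9 1 3

(re-executing from step 1 with the substitution; state before step 1: [4 1 3])
step 1 (fire T3): [4 1 3]
step 2 (fire T1): [5 1 3]
step 3 (fire T1): [6 1 3]
step 4 (fire T1): [7 1 3]
step 5 (fire T1): [8 1 3]
step 6 (fire T1): [9 1 3]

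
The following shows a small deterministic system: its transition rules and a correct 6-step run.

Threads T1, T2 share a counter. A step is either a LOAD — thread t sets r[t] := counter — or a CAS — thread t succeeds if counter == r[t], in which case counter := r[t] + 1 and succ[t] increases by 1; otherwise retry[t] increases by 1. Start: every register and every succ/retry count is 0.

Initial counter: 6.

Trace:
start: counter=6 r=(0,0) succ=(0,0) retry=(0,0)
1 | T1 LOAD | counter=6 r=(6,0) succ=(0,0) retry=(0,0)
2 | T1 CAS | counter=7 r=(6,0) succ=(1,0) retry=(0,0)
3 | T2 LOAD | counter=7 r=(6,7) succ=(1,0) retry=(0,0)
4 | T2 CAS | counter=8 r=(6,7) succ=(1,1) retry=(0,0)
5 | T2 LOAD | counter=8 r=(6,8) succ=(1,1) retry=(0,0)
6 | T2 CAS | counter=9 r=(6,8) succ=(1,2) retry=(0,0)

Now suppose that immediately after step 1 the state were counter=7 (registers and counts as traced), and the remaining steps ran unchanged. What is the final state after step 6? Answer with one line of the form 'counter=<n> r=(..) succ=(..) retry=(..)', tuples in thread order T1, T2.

state after step 1 := counter=7 r=(6,0) succ=(0,0) retry=(0,0)
2 | T1 CAS | counter=7 r=(6,0) succ=(0,0) retry=(1,0)
3 | T2 LOAD | counter=7 r=(6,7) succ=(0,0) retry=(1,0)
4 | T2 CAS | counter=8 r=(6,7) succ=(0,1) retry=(1,0)
5 | T2 LOAD | counter=8 r=(6,8) succ=(0,1) retry=(1,0)
6 | T2 CAS | counter=9 r=(6,8) succ=(0,2) retry=(1,0)

counter=9 r=(6,8) succ=(0,2) retry=(1,0)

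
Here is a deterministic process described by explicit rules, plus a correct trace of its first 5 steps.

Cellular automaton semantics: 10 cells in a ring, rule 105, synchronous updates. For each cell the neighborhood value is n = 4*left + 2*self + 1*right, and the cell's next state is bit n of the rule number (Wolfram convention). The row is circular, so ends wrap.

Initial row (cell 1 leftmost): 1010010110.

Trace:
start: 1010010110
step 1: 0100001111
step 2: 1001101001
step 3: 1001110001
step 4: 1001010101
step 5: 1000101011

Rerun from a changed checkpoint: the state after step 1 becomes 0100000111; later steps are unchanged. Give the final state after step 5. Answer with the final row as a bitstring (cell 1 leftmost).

0010100011

state after step 1 := 0100000111
step 2: 1001110101
step 3: 1001011011
step 4: 1000111110
step 5: 0010100011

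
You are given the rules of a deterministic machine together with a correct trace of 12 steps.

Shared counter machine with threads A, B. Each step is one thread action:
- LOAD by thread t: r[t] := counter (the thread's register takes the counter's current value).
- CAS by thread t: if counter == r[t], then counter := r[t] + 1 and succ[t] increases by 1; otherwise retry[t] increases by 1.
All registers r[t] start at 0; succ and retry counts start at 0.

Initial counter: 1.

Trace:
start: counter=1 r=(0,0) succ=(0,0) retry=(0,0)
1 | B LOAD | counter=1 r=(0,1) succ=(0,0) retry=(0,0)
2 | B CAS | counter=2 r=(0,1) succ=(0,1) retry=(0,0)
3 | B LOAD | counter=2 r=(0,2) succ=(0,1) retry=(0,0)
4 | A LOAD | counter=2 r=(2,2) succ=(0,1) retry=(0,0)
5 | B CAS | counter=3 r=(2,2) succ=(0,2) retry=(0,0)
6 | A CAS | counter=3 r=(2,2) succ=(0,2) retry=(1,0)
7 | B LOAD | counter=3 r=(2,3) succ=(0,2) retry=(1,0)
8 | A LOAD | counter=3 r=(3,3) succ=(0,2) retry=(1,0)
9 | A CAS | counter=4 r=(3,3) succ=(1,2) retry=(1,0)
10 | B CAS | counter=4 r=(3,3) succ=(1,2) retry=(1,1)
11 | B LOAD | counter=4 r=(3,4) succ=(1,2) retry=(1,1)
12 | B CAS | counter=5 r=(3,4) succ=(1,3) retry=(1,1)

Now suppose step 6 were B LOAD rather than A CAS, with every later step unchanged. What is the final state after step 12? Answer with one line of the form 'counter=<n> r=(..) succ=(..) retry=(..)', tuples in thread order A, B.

(re-executing from step 6 with the substitution; state before step 6: counter=3 r=(2,2) succ=(0,2) retry=(0,0))
6 | B LOAD | counter=3 r=(2,3) succ=(0,2) retry=(0,0)
7 | B LOAD | counter=3 r=(2,3) succ=(0,2) retry=(0,0)
8 | A LOAD | counter=3 r=(3,3) succ=(0,2) retry=(0,0)
9 | A CAS | counter=4 r=(3,3) succ=(1,2) retry=(0,0)
10 | B CAS | counter=4 r=(3,3) succ=(1,2) retry=(0,1)
11 | B LOAD | counter=4 r=(3,4) succ=(1,2) retry=(0,1)
12 | B CAS | counter=5 r=(3,4) succ=(1,3) retry=(0,1)

counter=5 r=(3,4) succ=(1,3) retry=(0,1)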